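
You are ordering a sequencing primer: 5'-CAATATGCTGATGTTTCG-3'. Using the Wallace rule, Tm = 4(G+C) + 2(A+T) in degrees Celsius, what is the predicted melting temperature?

Scanning the sequence gives C=3, T=7, G=4, A=4.
AT pairs contribute 11, GC pairs contribute 7.
Tm = 4·7 + 2·11 = 28 + 22 = 50°C

50°C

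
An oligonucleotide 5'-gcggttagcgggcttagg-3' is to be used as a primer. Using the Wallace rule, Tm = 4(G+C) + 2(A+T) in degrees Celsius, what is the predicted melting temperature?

60°C

Scanning the sequence gives C=3, A=2, T=4, G=9.
AT pairs contribute 6, GC pairs contribute 12.
Tm = 2×6 + 4×12 = 60°C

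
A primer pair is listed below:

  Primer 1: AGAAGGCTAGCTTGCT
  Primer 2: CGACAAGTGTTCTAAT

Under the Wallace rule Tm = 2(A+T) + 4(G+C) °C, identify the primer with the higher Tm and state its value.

Primer 1, 48°C

Primer 1: A+T=8, G+C=8 → Tm = 2(8)+4(8) = 48°C
Primer 2: A+T=10, G+C=6 → Tm = 2(10)+4(6) = 44°C
48°C vs 44°C → primer 1 is higher.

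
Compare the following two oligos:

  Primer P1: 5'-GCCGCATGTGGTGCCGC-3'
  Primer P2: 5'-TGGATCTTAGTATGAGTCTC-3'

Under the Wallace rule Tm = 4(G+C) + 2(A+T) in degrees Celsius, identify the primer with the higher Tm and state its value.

Primer P1, 60°C

Primer P1: A+T=4, G+C=13 → Tm = 2(4)+4(13) = 60°C
Primer P2: A+T=12, G+C=8 → Tm = 2(12)+4(8) = 56°C
60°C vs 56°C → primer P1 is higher.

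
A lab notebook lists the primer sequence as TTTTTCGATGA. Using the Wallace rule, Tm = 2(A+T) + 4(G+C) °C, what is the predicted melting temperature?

28°C

Counting bases: T=6, C=1, A=2, G=2
So N_AT = 8 and N_GC = 3.
Tm = 2(8) + 4(3) = 16 + 12 = 28°C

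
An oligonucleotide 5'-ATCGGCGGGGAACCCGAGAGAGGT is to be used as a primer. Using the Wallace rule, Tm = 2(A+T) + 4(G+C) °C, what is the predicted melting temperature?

80°C

Base counts: G=11, T=2, C=5, A=6
AT pairs contribute 8, GC pairs contribute 16.
Tm = 2(8) + 4(16) = 16 + 64 = 80°C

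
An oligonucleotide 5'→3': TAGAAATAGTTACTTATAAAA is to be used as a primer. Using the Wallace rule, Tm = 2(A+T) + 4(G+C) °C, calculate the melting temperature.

48°C

Scanning the sequence gives C=1, G=2, T=7, A=11.
AT pairs contribute 18, GC pairs contribute 3.
Tm = 2×18 + 4×3 = 48°C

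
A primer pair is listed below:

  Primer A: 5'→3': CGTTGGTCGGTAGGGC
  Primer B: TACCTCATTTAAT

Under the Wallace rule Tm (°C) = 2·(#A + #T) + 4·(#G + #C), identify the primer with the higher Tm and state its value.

Primer A, 54°C

Primer A: A+T=5, G+C=11 → Tm = 2(5)+4(11) = 54°C
Primer B: A+T=10, G+C=3 → Tm = 2(10)+4(3) = 32°C
54°C vs 32°C → primer A is higher.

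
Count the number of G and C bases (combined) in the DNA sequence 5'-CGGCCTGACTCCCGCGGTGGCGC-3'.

19

Scanning the sequence gives C=10, G=9, T=3, A=1.
G+C = 9 + 10 = 19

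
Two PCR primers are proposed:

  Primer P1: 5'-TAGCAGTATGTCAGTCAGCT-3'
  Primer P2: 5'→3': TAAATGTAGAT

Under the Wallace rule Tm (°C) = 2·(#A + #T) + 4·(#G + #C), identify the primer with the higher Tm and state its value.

Primer P1: A+T=11, G+C=9 → Tm = 2(11)+4(9) = 58°C
Primer P2: A+T=9, G+C=2 → Tm = 2(9)+4(2) = 26°C
58°C vs 26°C → primer P1 is higher.

Primer P1, 58°C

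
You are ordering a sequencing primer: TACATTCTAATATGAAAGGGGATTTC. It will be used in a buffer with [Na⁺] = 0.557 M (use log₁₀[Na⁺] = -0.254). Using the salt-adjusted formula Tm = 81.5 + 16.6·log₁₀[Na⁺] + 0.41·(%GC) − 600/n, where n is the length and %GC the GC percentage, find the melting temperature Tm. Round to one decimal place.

Length n = 26. Scanning the sequence gives T=9, G=5, A=9, C=3.
G+C = 8, so %GC = 8/26 × 100 = 30.769%
Salt term: 16.6 × (-0.254) = -4.216
GC term: 0.41 × 30.769 = 12.615; length term: −600/26 = −23.077
Tm = 81.5 + (-4.216) + 12.615 − 23.077 = 66.822 → 66.8°C

66.8°C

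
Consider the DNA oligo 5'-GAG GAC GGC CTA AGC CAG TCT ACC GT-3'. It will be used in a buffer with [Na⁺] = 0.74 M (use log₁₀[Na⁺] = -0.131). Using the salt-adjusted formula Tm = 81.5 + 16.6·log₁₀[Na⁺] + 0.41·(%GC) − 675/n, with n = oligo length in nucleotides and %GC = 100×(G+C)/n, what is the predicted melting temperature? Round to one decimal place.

Length n = 26. Scanning the sequence gives T=4, C=8, G=8, A=6.
G+C = 16, so %GC = 16/26 × 100 = 61.538%
Salt term: 16.6 × (-0.131) = -2.175
GC term: 0.41 × 61.538 = 25.231; length term: −675/26 = −25.962
Tm = 81.5 + (-2.175) + 25.231 − 25.962 = 78.594 → 78.6°C

78.6°C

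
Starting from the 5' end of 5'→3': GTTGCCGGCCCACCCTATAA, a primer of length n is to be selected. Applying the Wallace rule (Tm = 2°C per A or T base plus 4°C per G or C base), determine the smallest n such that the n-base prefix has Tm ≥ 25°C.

First 7 bases: GTTGCCG → Tm = 24°C (< 25°C)
First 8 bases: GTTGCCGG → Tm = 28°C (≥ 25°C)
Since every base adds ≥2°C, Tm only increases with n, so the threshold is first crossed at n = 8.

n = 8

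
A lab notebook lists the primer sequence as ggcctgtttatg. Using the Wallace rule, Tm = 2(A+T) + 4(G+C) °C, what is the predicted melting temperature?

G=4, T=5, A=1, C=2
So N_AT = 6 and N_GC = 6.
Tm = 4·6 + 2·6 = 24 + 12 = 36°C

36°C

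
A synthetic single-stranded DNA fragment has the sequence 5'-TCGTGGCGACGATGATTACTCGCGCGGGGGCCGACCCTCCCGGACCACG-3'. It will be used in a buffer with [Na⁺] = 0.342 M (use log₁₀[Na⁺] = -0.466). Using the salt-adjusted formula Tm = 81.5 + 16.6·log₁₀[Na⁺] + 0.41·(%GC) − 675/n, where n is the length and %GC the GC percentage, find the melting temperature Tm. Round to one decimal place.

89.3°C

Length n = 49. Counting bases: T=7, A=7, G=17, C=18
G+C = 35, so %GC = 35/49 × 100 = 71.429%
Salt term: 16.6 × (-0.466) = -7.736
GC term: 0.41 × 71.429 = 29.286; length term: −675/49 = −13.776
Tm = 81.5 + (-7.736) + 29.286 − 13.776 = 89.274 → 89.3°C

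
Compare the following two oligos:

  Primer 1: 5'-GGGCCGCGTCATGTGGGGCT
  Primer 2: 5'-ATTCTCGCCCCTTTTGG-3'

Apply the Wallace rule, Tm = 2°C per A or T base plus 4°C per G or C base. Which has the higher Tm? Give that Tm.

Primer 1, 70°C

Primer 1: A+T=5, G+C=15 → Tm = 2(5)+4(15) = 70°C
Primer 2: A+T=8, G+C=9 → Tm = 2(8)+4(9) = 52°C
70°C vs 52°C → primer 1 is higher.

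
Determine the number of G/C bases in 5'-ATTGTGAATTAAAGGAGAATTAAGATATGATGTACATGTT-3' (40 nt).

Base counts: G=9, T=14, A=16, C=1
Total G or C: 9 + 1 = 10

10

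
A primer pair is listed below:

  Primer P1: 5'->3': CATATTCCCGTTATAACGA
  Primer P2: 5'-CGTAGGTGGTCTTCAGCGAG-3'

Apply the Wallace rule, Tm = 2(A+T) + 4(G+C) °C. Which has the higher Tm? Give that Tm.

Primer P2, 64°C

Primer P1: A+T=12, G+C=7 → Tm = 2(12)+4(7) = 52°C
Primer P2: A+T=8, G+C=12 → Tm = 2(8)+4(12) = 64°C
52°C vs 64°C → primer P2 is higher.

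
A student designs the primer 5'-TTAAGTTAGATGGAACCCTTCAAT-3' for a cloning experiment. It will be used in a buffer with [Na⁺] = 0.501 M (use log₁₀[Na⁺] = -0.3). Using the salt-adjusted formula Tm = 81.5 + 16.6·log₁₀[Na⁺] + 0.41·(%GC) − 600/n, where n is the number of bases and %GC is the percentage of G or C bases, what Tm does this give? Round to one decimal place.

Length n = 24. T=8, C=4, G=4, A=8
G+C = 8, so %GC = 8/24 × 100 = 33.333%
Salt term: 16.6 × (-0.3) = -4.98
GC term: 0.41 × 33.333 = 13.667; length term: −600/24 = −25
Tm = 81.5 + (-4.98) + 13.667 − 25 = 65.187 → 65.2°C

65.2°C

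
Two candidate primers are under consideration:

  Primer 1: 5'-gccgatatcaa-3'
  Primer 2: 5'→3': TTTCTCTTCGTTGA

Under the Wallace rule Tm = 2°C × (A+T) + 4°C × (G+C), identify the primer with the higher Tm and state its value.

Primer 2, 38°C

Primer 1: A+T=6, G+C=5 → Tm = 2(6)+4(5) = 32°C
Primer 2: A+T=9, G+C=5 → Tm = 2(9)+4(5) = 38°C
32°C vs 38°C → primer 2 is higher.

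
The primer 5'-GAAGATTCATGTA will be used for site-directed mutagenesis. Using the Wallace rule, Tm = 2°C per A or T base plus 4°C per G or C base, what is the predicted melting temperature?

Scanning the sequence gives C=1, A=5, T=4, G=3.
A+T = 9, G+C = 4
Tm = 4·4 + 2·9 = 16 + 18 = 34°C

34°C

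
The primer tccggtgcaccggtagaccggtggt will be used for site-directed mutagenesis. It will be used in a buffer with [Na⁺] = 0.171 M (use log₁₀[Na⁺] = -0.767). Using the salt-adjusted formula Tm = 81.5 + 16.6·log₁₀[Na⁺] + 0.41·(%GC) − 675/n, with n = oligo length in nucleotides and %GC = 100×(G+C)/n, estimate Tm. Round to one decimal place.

Length n = 25. Base counts: G=10, T=5, A=3, C=7
G+C = 17, so %GC = 17/25 × 100 = 68%
Salt term: 16.6 × (-0.767) = -12.732
GC term: 0.41 × 68 = 27.88; length term: −675/25 = −27
Tm = 81.5 + (-12.732) + 27.88 − 27 = 69.648 → 69.6°C

69.6°C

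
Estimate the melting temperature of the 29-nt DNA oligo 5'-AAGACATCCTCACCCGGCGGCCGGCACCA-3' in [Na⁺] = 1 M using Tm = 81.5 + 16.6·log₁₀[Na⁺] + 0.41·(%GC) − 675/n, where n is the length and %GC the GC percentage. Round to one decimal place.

86.5°C

Length n = 29. A=7, T=2, C=13, G=7
G+C = 20, so %GC = 20/29 × 100 = 68.966%
Salt term: 16.6 × (0) = 0
GC term: 0.41 × 68.966 = 28.276; length term: −675/29 = −23.276
Tm = 81.5 + (0) + 28.276 − 23.276 = 86.5 → 86.5°C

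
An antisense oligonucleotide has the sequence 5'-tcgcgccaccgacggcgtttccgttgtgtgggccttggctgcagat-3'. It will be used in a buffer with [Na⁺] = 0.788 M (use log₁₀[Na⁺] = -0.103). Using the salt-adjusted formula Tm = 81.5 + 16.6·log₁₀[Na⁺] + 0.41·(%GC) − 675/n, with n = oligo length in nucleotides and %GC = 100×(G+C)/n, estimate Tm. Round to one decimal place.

91.9°C

Length n = 46. Base counts: C=14, G=16, T=12, A=4
G+C = 30, so %GC = 30/46 × 100 = 65.217%
Salt term: 16.6 × (-0.103) = -1.71
GC term: 0.41 × 65.217 = 26.739; length term: −675/46 = −14.674
Tm = 81.5 + (-1.71) + 26.739 − 14.674 = 91.855 → 91.9°C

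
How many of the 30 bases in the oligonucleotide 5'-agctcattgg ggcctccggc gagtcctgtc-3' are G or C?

20

Base counts: A=3, G=10, C=10, T=7
Total G or C: 10 + 10 = 20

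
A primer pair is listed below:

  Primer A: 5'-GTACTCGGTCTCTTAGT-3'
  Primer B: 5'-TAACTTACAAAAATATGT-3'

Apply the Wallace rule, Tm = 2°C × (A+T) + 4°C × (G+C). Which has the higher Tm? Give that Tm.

Primer A: A+T=9, G+C=8 → Tm = 2(9)+4(8) = 50°C
Primer B: A+T=15, G+C=3 → Tm = 2(15)+4(3) = 42°C
50°C vs 42°C → primer A is higher.

Primer A, 50°C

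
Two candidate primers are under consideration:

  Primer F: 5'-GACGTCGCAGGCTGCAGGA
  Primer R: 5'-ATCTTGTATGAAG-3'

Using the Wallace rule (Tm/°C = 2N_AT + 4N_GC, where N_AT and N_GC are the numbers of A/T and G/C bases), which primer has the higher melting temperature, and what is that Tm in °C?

Primer F, 64°C

Primer F: A+T=6, G+C=13 → Tm = 2(6)+4(13) = 64°C
Primer R: A+T=9, G+C=4 → Tm = 2(9)+4(4) = 34°C
64°C vs 34°C → primer F is higher.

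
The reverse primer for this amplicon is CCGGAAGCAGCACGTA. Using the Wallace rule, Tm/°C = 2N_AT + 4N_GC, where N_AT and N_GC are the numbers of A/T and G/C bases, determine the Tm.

52°C

Counting bases: C=5, T=1, G=5, A=5
A+T = 6, G+C = 10
Tm = 2×6 + 4×10 = 52°C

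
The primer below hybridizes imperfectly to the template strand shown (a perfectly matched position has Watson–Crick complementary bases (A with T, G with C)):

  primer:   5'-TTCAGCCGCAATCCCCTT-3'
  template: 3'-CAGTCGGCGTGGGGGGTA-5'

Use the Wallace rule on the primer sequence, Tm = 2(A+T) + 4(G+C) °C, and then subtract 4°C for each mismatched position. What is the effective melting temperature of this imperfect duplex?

Primer base counts: A=3, T=5, G=2, C=8 → A+T=8, G+C=10
Perfect-match Tm = 2(8) + 4(10) = 16 + 40 = 56°C
Mismatches (positions where the bases are not complementary): 4 (at positions 1, 11, 12, 17)
Effective Tm = 56 − 4×4 = 56 − 16 = 40°C

40°C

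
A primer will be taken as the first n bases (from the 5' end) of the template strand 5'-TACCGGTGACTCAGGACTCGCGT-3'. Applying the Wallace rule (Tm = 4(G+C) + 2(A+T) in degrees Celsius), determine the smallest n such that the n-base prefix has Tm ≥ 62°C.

First 19 bases: TACCGGTGACTCAGGACTC → Tm = 60°C (< 62°C)
First 20 bases: TACCGGTGACTCAGGACTCG → Tm = 64°C (≥ 62°C)
Each additional base adds 2°C (A/T) or 4°C (G/C), so Tm is non-decreasing in n; n = 20 is the first length to reach 62°C.

n = 20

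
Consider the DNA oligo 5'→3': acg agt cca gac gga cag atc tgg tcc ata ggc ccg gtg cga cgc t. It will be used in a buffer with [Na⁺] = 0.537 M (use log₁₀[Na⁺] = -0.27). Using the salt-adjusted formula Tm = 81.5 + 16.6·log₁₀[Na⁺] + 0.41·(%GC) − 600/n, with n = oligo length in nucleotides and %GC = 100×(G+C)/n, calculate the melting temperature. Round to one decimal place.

Length n = 46. Scanning the sequence gives T=7, C=14, G=15, A=10.
G+C = 29, so %GC = 29/46 × 100 = 63.043%
Salt term: 16.6 × (-0.27) = -4.482
GC term: 0.41 × 63.043 = 25.848; length term: −600/46 = −13.043
Tm = 81.5 + (-4.482) + 25.848 − 13.043 = 89.823 → 89.8°C

89.8°C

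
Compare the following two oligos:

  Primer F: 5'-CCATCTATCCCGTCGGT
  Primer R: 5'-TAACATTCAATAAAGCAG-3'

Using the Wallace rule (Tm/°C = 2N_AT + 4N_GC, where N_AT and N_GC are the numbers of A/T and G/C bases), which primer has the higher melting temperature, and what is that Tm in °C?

Primer F: A+T=7, G+C=10 → Tm = 2(7)+4(10) = 54°C
Primer R: A+T=13, G+C=5 → Tm = 2(13)+4(5) = 46°C
54°C vs 46°C → primer F is higher.

Primer F, 54°C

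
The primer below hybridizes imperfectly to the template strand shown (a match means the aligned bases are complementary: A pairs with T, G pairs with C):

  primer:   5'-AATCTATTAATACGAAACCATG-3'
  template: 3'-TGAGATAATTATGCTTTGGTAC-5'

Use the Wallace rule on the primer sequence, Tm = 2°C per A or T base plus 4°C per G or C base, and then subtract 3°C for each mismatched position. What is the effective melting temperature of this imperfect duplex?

53°C

Primer base counts: A=10, T=6, G=2, C=4 → A+T=16, G+C=6
Perfect-match Tm = 2(16) + 4(6) = 32 + 24 = 56°C
Mismatches (positions where the bases are not complementary): 1 (at position 2)
Effective Tm = 56 − 1×3 = 56 − 3 = 53°C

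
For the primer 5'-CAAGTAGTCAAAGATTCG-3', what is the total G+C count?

Base counts: C=3, A=7, T=4, G=4
Total G or C: 4 + 3 = 7

7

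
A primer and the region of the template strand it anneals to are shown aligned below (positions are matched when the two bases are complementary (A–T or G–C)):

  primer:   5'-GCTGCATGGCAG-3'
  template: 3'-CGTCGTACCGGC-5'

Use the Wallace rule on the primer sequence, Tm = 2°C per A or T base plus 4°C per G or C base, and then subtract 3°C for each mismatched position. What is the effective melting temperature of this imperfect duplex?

34°C

Primer base counts: A=2, T=2, G=5, C=3 → A+T=4, G+C=8
Perfect-match Tm = 2(4) + 4(8) = 8 + 32 = 40°C
Mismatches (positions where the bases are not complementary): 2 (at positions 3, 11)
Effective Tm = 40 − 2×3 = 40 − 6 = 34°C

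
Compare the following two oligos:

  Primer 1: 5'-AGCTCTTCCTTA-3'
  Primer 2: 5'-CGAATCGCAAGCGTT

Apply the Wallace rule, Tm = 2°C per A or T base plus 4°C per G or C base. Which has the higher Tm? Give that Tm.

Primer 1: A+T=7, G+C=5 → Tm = 2(7)+4(5) = 34°C
Primer 2: A+T=7, G+C=8 → Tm = 2(7)+4(8) = 46°C
34°C vs 46°C → primer 2 is higher.

Primer 2, 46°C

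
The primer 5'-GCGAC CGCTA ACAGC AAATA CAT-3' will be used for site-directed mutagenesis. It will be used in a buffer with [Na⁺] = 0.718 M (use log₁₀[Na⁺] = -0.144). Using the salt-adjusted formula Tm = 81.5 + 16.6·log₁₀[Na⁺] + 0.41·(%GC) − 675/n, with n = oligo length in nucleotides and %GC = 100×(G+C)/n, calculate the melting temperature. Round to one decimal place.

69.4°C

Length n = 23. Base counts: A=9, T=3, G=4, C=7
G+C = 11, so %GC = 11/23 × 100 = 47.826%
Salt term: 16.6 × (-0.144) = -2.39
GC term: 0.41 × 47.826 = 19.609; length term: −675/23 = −29.348
Tm = 81.5 + (-2.39) + 19.609 − 29.348 = 69.371 → 69.4°C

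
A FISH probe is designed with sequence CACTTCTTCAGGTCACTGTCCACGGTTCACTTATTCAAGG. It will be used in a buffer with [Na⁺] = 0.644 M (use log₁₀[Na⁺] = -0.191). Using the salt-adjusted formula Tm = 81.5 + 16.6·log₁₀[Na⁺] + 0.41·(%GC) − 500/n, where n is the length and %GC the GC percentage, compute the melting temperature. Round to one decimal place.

Length n = 40. Scanning the sequence gives C=12, G=7, T=13, A=8.
G+C = 19, so %GC = 19/40 × 100 = 47.5%
Salt term: 16.6 × (-0.191) = -3.171
GC term: 0.41 × 47.5 = 19.475; length term: −500/40 = −12.5
Tm = 81.5 + (-3.171) + 19.475 − 12.5 = 85.304 → 85.3°C

85.3°C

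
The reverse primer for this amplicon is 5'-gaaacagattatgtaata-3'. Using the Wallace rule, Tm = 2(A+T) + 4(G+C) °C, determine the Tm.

Scanning the sequence gives A=9, G=3, T=5, C=1.
A+T = 14, G+C = 4
Tm = 4·4 + 2·14 = 16 + 28 = 44°C

44°C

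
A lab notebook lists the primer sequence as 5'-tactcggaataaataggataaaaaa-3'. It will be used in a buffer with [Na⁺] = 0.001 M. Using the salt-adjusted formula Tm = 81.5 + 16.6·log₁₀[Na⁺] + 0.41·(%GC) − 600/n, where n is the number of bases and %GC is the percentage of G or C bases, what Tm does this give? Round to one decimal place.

17.5°C

Length n = 25. C=2, A=14, T=5, G=4
G+C = 6, so %GC = 6/25 × 100 = 24%
Salt term: 16.6 × (-3) = -49.8
GC term: 0.41 × 24 = 9.84; length term: −600/25 = −24
Tm = 81.5 + (-49.8) + 9.84 − 24 = 17.54 → 17.5°C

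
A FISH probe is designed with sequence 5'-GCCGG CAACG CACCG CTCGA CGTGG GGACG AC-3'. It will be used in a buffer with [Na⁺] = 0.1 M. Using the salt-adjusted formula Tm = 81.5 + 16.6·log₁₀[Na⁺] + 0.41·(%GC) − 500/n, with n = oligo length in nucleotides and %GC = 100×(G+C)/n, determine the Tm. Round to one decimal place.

80.0°C

Length n = 32. Scanning the sequence gives C=12, G=12, T=2, A=6.
G+C = 24, so %GC = 24/32 × 100 = 75%
Salt term: 16.6 × (-1) = -16.6
GC term: 0.41 × 75 = 30.75; length term: −500/32 = −15.625
Tm = 81.5 + (-16.6) + 30.75 − 15.625 = 80.025 → 80.0°C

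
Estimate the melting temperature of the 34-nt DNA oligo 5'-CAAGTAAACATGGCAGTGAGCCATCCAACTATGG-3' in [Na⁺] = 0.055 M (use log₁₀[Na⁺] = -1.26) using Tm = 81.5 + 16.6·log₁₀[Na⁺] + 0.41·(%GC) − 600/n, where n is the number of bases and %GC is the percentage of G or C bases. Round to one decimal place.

62.2°C

Length n = 34. G=8, T=6, A=12, C=8
G+C = 16, so %GC = 16/34 × 100 = 47.059%
Salt term: 16.6 × (-1.26) = -20.916
GC term: 0.41 × 47.059 = 19.294; length term: −600/34 = −17.647
Tm = 81.5 + (-20.916) + 19.294 − 17.647 = 62.231 → 62.2°C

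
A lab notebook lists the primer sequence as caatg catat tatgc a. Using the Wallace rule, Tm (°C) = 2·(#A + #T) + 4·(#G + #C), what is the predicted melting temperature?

Counting bases: C=3, G=2, A=6, T=5
AT pairs contribute 11, GC pairs contribute 5.
Tm = 2(11) + 4(5) = 22 + 20 = 42°C

42°C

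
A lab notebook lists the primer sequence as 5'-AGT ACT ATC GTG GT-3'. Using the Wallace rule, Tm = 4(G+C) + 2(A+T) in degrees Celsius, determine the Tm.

40°C

Base counts: C=2, G=4, A=3, T=5
AT pairs contribute 8, GC pairs contribute 6.
Tm = 4·6 + 2·8 = 24 + 16 = 40°C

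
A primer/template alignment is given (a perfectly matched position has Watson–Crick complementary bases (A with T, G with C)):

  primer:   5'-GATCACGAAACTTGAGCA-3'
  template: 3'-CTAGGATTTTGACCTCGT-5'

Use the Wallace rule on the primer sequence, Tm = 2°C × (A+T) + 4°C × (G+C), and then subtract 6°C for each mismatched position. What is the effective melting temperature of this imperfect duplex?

28°C

Primer base counts: A=7, T=3, G=4, C=4 → A+T=10, G+C=8
Perfect-match Tm = 2(10) + 4(8) = 20 + 32 = 52°C
Mismatches (positions where the bases are not complementary): 4 (at positions 5, 6, 7, 13)
Effective Tm = 52 − 4×6 = 52 − 24 = 28°C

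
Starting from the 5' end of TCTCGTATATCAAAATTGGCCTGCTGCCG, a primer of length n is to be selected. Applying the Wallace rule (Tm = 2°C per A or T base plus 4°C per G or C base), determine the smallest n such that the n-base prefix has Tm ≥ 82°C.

n = 28

First 27 bases: TCTCGTATATCAAAATTGGCCTGCTGC → Tm = 78°C (< 82°C)
First 28 bases: TCTCGTATATCAAAATTGGCCTGCTGCC → Tm = 82°C (≥ 82°C)
Each additional base adds 2°C (A/T) or 4°C (G/C), so Tm is non-decreasing in n; n = 28 is the first length to reach 82°C.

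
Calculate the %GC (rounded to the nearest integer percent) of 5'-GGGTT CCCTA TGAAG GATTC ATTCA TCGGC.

50%

Scanning the sequence gives A=6, C=7, G=8, T=9.
G+C = 8 + 7 = 15 out of 30 bases
%GC = 15/30 × 100 = 50% ≈ 50%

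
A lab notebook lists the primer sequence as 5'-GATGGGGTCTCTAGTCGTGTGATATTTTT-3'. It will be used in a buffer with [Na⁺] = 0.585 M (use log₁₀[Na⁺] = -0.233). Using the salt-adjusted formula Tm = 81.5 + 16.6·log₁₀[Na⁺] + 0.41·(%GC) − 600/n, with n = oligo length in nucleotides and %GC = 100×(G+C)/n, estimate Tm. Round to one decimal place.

73.9°C

Length n = 29. Scanning the sequence gives T=13, A=4, C=3, G=9.
G+C = 12, so %GC = 12/29 × 100 = 41.379%
Salt term: 16.6 × (-0.233) = -3.868
GC term: 0.41 × 41.379 = 16.965; length term: −600/29 = −20.69
Tm = 81.5 + (-3.868) + 16.965 − 20.69 = 73.907 → 73.9°C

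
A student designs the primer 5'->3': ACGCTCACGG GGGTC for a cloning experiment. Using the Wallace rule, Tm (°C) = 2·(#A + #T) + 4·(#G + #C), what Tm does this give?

52°C

Counting bases: A=2, C=5, T=2, G=6
A+T = 4, G+C = 11
Tm = 4·11 + 2·4 = 44 + 8 = 52°C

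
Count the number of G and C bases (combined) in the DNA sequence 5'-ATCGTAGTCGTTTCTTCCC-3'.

9

Counting bases: A=2, C=6, G=3, T=8
G+C = 3 + 6 = 9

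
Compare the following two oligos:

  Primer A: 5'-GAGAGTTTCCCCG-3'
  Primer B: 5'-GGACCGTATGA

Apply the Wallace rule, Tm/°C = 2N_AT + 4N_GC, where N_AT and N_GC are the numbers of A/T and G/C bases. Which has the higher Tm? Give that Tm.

Primer A, 42°C

Primer A: A+T=5, G+C=8 → Tm = 2(5)+4(8) = 42°C
Primer B: A+T=5, G+C=6 → Tm = 2(5)+4(6) = 34°C
42°C vs 34°C → primer A is higher.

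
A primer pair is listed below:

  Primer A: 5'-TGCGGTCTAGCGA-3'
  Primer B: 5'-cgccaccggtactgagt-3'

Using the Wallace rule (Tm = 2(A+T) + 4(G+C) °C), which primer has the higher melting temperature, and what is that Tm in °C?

Primer B, 56°C

Primer A: A+T=5, G+C=8 → Tm = 2(5)+4(8) = 42°C
Primer B: A+T=6, G+C=11 → Tm = 2(6)+4(11) = 56°C
42°C vs 56°C → primer B is higher.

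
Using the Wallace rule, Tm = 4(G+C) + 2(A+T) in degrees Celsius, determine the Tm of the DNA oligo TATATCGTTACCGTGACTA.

52°C

Base counts: C=4, T=7, G=3, A=5
So N_AT = 12 and N_GC = 7.
Tm = 4·7 + 2·12 = 28 + 24 = 52°C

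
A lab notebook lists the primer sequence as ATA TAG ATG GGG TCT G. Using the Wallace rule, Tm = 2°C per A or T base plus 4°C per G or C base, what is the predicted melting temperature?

T=5, C=1, A=4, G=6
So N_AT = 9 and N_GC = 7.
Tm = 2(9) + 4(7) = 18 + 28 = 46°C

46°C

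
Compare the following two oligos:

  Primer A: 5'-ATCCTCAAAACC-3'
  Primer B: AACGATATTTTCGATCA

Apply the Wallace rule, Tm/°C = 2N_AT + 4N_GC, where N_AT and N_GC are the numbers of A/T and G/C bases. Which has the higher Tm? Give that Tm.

Primer A: A+T=7, G+C=5 → Tm = 2(7)+4(5) = 34°C
Primer B: A+T=12, G+C=5 → Tm = 2(12)+4(5) = 44°C
34°C vs 44°C → primer B is higher.

Primer B, 44°C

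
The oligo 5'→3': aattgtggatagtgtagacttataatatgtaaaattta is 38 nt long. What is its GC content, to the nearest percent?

21%

C=1, G=7, A=15, T=15
G+C = 7 + 1 = 8 out of 38 bases
%GC = 8/38 × 100 = 21.05% ≈ 21%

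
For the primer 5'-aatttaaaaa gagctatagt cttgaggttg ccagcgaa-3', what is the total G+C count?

Counting bases: T=10, A=14, C=5, G=9
Total G or C: 9 + 5 = 14

14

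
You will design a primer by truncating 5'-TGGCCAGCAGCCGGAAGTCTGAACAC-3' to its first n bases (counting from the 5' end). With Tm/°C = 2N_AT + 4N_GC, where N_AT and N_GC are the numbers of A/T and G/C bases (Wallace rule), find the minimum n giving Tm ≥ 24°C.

First 6 bases: TGGCCA → Tm = 20°C (< 24°C)
First 7 bases: TGGCCAG → Tm = 24°C (≥ 24°C)
Each additional base adds 2°C (A/T) or 4°C (G/C), so Tm is non-decreasing in n; n = 7 is the first length to reach 24°C.

n = 7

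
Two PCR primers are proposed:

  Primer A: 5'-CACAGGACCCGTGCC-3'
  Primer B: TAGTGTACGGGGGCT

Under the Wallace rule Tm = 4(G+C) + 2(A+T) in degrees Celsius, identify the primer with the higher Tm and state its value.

Primer A, 52°C

Primer A: A+T=4, G+C=11 → Tm = 2(4)+4(11) = 52°C
Primer B: A+T=6, G+C=9 → Tm = 2(6)+4(9) = 48°C
52°C vs 48°C → primer A is higher.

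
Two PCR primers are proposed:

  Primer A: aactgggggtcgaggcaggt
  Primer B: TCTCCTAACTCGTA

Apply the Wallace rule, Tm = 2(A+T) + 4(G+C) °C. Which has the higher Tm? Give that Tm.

Primer A, 66°C

Primer A: A+T=7, G+C=13 → Tm = 2(7)+4(13) = 66°C
Primer B: A+T=8, G+C=6 → Tm = 2(8)+4(6) = 40°C
66°C vs 40°C → primer A is higher.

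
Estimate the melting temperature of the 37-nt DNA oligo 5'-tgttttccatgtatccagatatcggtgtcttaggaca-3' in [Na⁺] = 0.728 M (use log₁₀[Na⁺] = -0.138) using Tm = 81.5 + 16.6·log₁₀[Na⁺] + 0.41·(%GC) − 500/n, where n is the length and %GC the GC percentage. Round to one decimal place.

Length n = 37. Scanning the sequence gives T=14, G=8, C=7, A=8.
G+C = 15, so %GC = 15/37 × 100 = 40.541%
Salt term: 16.6 × (-0.138) = -2.291
GC term: 0.41 × 40.541 = 16.622; length term: −500/37 = −13.514
Tm = 81.5 + (-2.291) + 16.622 − 13.514 = 82.317 → 82.3°C

82.3°C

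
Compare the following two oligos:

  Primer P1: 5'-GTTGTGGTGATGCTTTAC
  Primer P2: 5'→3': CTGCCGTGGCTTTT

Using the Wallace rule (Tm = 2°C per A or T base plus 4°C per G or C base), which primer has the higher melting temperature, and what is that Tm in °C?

Primer P1: A+T=10, G+C=8 → Tm = 2(10)+4(8) = 52°C
Primer P2: A+T=6, G+C=8 → Tm = 2(6)+4(8) = 44°C
52°C vs 44°C → primer P1 is higher.

Primer P1, 52°C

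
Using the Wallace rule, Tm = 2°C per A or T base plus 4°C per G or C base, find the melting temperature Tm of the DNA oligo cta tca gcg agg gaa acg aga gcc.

76°C

Scanning the sequence gives G=8, T=2, C=6, A=8.
AT pairs contribute 10, GC pairs contribute 14.
Tm = 2×10 + 4×14 = 76°C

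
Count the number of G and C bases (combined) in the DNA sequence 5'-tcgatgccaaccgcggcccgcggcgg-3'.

Scanning the sequence gives A=3, T=2, G=10, C=11.
Total G or C: 10 + 11 = 21

21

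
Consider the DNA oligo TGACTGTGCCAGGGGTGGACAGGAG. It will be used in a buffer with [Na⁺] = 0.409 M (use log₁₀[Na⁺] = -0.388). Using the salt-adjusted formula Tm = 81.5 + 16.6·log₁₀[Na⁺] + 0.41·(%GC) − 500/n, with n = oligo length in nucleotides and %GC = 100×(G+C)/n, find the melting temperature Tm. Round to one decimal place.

81.3°C

Length n = 25. Counting bases: G=12, T=4, C=4, A=5
G+C = 16, so %GC = 16/25 × 100 = 64%
Salt term: 16.6 × (-0.388) = -6.441
GC term: 0.41 × 64 = 26.24; length term: −500/25 = −20
Tm = 81.5 + (-6.441) + 26.24 − 20 = 81.299 → 81.3°C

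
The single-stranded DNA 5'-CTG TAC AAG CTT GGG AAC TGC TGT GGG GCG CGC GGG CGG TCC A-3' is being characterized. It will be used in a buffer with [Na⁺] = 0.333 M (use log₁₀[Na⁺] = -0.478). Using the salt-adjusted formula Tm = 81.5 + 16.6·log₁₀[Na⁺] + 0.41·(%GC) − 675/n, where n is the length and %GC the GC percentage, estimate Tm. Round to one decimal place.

Length n = 43. Counting bases: T=8, A=6, C=11, G=18
G+C = 29, so %GC = 29/43 × 100 = 67.442%
Salt term: 16.6 × (-0.478) = -7.935
GC term: 0.41 × 67.442 = 27.651; length term: −675/43 = −15.698
Tm = 81.5 + (-7.935) + 27.651 − 15.698 = 85.518 → 85.5°C

85.5°C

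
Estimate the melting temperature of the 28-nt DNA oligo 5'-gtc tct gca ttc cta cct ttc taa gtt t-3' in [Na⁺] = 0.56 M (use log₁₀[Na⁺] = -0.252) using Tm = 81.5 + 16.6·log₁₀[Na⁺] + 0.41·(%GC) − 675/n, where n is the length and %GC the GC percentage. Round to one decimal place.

69.3°C

Length n = 28. Base counts: T=13, C=8, A=4, G=3
G+C = 11, so %GC = 11/28 × 100 = 39.286%
Salt term: 16.6 × (-0.252) = -4.183
GC term: 0.41 × 39.286 = 16.107; length term: −675/28 = −24.107
Tm = 81.5 + (-4.183) + 16.107 − 24.107 = 69.317 → 69.3°C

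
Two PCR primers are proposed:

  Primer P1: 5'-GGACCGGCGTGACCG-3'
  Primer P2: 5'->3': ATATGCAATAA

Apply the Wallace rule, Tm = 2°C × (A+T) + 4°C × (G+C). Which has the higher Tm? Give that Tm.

Primer P1, 54°C

Primer P1: A+T=3, G+C=12 → Tm = 2(3)+4(12) = 54°C
Primer P2: A+T=9, G+C=2 → Tm = 2(9)+4(2) = 26°C
54°C vs 26°C → primer P1 is higher.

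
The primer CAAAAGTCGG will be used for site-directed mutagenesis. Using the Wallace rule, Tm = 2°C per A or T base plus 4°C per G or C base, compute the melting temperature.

C=2, A=4, T=1, G=3
So N_AT = 5 and N_GC = 5.
Tm = 2×5 + 4×5 = 30°C

30°C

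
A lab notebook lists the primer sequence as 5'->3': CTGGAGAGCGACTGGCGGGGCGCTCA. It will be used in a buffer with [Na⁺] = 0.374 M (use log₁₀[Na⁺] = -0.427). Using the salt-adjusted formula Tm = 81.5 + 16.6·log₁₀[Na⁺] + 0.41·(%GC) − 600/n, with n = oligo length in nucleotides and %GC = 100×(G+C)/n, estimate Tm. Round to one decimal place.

Length n = 26. Base counts: T=3, C=7, G=12, A=4
G+C = 19, so %GC = 19/26 × 100 = 73.077%
Salt term: 16.6 × (-0.427) = -7.088
GC term: 0.41 × 73.077 = 29.962; length term: −600/26 = −23.077
Tm = 81.5 + (-7.088) + 29.962 − 23.077 = 81.297 → 81.3°C

81.3°C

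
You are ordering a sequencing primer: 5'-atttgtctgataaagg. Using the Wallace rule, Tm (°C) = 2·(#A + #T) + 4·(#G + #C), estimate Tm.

Base counts: T=6, G=4, C=1, A=5
So N_AT = 11 and N_GC = 5.
Tm = 2(11) + 4(5) = 22 + 20 = 42°C

42°C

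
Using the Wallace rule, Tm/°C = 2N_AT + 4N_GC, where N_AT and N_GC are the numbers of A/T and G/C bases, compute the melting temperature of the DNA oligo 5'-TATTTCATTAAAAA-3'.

30°C

G=0, C=1, A=7, T=6
A+T = 13, G+C = 1
Tm = 2×13 + 4×1 = 30°C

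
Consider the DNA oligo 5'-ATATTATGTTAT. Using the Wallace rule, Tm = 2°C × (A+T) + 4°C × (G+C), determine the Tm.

Scanning the sequence gives C=0, G=1, A=4, T=7.
AT pairs contribute 11, GC pairs contribute 1.
Tm = 2(11) + 4(1) = 22 + 4 = 26°C

26°C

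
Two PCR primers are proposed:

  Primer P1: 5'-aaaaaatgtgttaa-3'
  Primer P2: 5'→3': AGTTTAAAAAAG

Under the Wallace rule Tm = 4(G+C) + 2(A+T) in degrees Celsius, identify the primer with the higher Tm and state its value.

Primer P1, 32°C

Primer P1: A+T=12, G+C=2 → Tm = 2(12)+4(2) = 32°C
Primer P2: A+T=10, G+C=2 → Tm = 2(10)+4(2) = 28°C
32°C vs 28°C → primer P1 is higher.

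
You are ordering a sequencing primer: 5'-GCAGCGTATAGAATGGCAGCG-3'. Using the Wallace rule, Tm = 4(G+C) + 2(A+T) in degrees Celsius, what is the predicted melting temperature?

G=8, T=3, C=4, A=6
So N_AT = 9 and N_GC = 12.
Tm = 2×9 + 4×12 = 66°C

66°C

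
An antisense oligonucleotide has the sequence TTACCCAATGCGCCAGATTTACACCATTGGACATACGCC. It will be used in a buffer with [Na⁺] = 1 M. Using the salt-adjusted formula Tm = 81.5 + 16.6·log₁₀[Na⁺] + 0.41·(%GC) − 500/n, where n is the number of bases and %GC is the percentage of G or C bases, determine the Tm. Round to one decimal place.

Length n = 39. Scanning the sequence gives T=9, G=6, A=11, C=13.
G+C = 19, so %GC = 19/39 × 100 = 48.718%
Salt term: 16.6 × (0) = 0
GC term: 0.41 × 48.718 = 19.974; length term: −500/39 = −12.821
Tm = 81.5 + (0) + 19.974 − 12.821 = 88.653 → 88.7°C

88.7°C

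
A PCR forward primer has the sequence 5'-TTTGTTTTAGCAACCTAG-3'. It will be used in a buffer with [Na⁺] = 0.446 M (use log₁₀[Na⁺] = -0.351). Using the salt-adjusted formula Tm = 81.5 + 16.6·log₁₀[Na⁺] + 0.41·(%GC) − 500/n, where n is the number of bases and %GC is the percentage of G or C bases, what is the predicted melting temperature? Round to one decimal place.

61.6°C

Length n = 18. Scanning the sequence gives C=3, A=4, T=8, G=3.
G+C = 6, so %GC = 6/18 × 100 = 33.333%
Salt term: 16.6 × (-0.351) = -5.827
GC term: 0.41 × 33.333 = 13.667; length term: −500/18 = −27.778
Tm = 81.5 + (-5.827) + 13.667 − 27.778 = 61.562 → 61.6°C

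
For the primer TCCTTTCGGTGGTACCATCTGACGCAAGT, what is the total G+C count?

15

G=7, C=8, A=5, T=9
G+C = 7 + 8 = 15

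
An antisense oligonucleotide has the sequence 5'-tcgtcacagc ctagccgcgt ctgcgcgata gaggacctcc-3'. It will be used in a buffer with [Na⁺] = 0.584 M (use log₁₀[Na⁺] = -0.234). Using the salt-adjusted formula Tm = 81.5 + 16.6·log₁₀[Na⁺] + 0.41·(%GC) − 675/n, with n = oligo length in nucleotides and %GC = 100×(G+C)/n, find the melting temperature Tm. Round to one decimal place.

Length n = 40. Scanning the sequence gives C=15, T=7, G=11, A=7.
G+C = 26, so %GC = 26/40 × 100 = 65%
Salt term: 16.6 × (-0.234) = -3.884
GC term: 0.41 × 65 = 26.65; length term: −675/40 = −16.875
Tm = 81.5 + (-3.884) + 26.65 − 16.875 = 87.391 → 87.4°C

87.4°C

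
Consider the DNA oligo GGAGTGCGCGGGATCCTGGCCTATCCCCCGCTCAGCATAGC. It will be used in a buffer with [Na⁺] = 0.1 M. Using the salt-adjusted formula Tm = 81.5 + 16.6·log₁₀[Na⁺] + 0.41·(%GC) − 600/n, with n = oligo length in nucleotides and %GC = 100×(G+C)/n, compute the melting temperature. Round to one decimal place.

78.3°C

Length n = 41. Counting bases: T=7, G=13, C=15, A=6
G+C = 28, so %GC = 28/41 × 100 = 68.293%
Salt term: 16.6 × (-1) = -16.6
GC term: 0.41 × 68.293 = 28; length term: −600/41 = −14.634
Tm = 81.5 + (-16.6) + 28 − 14.634 = 78.266 → 78.3°C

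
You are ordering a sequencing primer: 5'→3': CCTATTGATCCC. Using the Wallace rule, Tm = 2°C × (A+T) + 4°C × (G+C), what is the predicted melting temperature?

Counting bases: C=5, G=1, A=2, T=4
A+T = 6, G+C = 6
Tm = 4·6 + 2·6 = 24 + 12 = 36°C

36°C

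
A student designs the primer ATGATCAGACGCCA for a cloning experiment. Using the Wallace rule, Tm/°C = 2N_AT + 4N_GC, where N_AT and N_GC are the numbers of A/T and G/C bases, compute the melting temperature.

Scanning the sequence gives C=4, G=3, A=5, T=2.
A+T = 7, G+C = 7
Tm = 2×7 + 4×7 = 42°C

42°C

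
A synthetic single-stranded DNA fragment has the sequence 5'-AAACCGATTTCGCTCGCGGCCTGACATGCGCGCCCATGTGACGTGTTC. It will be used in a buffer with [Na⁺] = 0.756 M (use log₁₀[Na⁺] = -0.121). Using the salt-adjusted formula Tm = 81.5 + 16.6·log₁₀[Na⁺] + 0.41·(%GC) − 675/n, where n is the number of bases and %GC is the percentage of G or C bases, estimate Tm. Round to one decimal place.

Length n = 48. Base counts: G=13, A=8, C=16, T=11
G+C = 29, so %GC = 29/48 × 100 = 60.417%
Salt term: 16.6 × (-0.121) = -2.009
GC term: 0.41 × 60.417 = 24.771; length term: −675/48 = −14.062
Tm = 81.5 + (-2.009) + 24.771 − 14.062 = 90.2 → 90.2°C

90.2°C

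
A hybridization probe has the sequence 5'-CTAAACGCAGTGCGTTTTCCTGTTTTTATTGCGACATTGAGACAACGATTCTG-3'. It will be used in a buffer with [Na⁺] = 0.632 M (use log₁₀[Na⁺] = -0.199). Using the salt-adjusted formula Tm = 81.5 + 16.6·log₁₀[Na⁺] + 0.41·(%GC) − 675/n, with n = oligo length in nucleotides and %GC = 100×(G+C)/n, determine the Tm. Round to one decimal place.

82.5°C

Length n = 53. G=11, C=11, A=12, T=19
G+C = 22, so %GC = 22/53 × 100 = 41.509%
Salt term: 16.6 × (-0.199) = -3.303
GC term: 0.41 × 41.509 = 17.019; length term: −675/53 = −12.736
Tm = 81.5 + (-3.303) + 17.019 − 12.736 = 82.48 → 82.5°C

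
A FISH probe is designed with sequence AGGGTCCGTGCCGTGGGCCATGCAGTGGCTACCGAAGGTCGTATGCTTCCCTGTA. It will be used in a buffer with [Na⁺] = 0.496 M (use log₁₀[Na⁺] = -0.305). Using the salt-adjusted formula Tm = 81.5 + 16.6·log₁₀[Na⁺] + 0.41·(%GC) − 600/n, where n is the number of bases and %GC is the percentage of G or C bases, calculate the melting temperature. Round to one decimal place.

90.9°C

Length n = 55. Base counts: T=13, A=8, G=19, C=15
G+C = 34, so %GC = 34/55 × 100 = 61.818%
Salt term: 16.6 × (-0.305) = -5.063
GC term: 0.41 × 61.818 = 25.345; length term: −600/55 = −10.909
Tm = 81.5 + (-5.063) + 25.345 − 10.909 = 90.873 → 90.9°C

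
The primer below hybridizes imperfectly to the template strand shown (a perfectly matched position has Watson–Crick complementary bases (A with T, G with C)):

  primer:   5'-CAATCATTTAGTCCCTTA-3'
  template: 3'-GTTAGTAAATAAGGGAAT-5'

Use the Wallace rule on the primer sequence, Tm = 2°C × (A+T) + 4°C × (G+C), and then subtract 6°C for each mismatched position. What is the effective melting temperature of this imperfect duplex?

42°C

Primer base counts: A=5, T=7, G=1, C=5 → A+T=12, G+C=6
Perfect-match Tm = 2(12) + 4(6) = 24 + 24 = 48°C
Mismatches (positions where the bases are not complementary): 1 (at position 11)
Effective Tm = 48 − 1×6 = 48 − 6 = 42°C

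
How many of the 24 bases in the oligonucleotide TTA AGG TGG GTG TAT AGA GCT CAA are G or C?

10

Base counts: C=2, T=7, A=7, G=8
G+C = 8 + 2 = 10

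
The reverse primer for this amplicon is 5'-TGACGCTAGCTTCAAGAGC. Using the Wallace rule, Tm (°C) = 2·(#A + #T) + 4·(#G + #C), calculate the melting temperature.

Scanning the sequence gives C=5, T=4, G=5, A=5.
AT pairs contribute 9, GC pairs contribute 10.
Tm = 2×9 + 4×10 = 58°C

58°C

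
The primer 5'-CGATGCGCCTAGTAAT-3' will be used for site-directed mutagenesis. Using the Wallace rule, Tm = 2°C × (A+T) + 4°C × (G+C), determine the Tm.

Scanning the sequence gives T=4, A=4, C=4, G=4.
A+T = 8, G+C = 8
Tm = 4·8 + 2·8 = 32 + 16 = 48°C

48°C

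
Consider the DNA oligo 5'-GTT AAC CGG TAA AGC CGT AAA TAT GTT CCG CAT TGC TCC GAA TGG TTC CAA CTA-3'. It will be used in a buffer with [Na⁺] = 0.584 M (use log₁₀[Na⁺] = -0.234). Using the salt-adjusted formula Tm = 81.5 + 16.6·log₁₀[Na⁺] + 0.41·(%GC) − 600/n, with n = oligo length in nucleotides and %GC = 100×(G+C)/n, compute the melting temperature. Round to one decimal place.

84.7°C

Length n = 54. Counting bases: T=15, C=13, G=11, A=15
G+C = 24, so %GC = 24/54 × 100 = 44.444%
Salt term: 16.6 × (-0.234) = -3.884
GC term: 0.41 × 44.444 = 18.222; length term: −600/54 = −11.111
Tm = 81.5 + (-3.884) + 18.222 − 11.111 = 84.727 → 84.7°C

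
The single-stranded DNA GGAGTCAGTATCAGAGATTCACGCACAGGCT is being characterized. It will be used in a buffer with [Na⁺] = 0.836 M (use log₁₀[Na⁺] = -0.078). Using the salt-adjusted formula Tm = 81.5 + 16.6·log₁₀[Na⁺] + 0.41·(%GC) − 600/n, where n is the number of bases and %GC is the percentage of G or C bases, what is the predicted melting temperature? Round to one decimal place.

Length n = 31. T=6, G=9, C=7, A=9
G+C = 16, so %GC = 16/31 × 100 = 51.613%
Salt term: 16.6 × (-0.078) = -1.295
GC term: 0.41 × 51.613 = 21.161; length term: −600/31 = −19.355
Tm = 81.5 + (-1.295) + 21.161 − 19.355 = 82.011 → 82.0°C

82.0°C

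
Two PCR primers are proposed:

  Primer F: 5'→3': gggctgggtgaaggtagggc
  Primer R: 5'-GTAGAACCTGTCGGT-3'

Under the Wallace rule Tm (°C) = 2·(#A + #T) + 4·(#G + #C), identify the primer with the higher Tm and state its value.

Primer F: A+T=6, G+C=14 → Tm = 2(6)+4(14) = 68°C
Primer R: A+T=7, G+C=8 → Tm = 2(7)+4(8) = 46°C
68°C vs 46°C → primer F is higher.

Primer F, 68°C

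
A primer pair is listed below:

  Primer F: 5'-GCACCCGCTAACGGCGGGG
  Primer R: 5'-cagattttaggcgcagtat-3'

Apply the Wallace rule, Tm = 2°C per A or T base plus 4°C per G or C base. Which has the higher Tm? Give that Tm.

Primer F: A+T=4, G+C=15 → Tm = 2(4)+4(15) = 68°C
Primer R: A+T=11, G+C=8 → Tm = 2(11)+4(8) = 54°C
68°C vs 54°C → primer F is higher.

Primer F, 68°C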